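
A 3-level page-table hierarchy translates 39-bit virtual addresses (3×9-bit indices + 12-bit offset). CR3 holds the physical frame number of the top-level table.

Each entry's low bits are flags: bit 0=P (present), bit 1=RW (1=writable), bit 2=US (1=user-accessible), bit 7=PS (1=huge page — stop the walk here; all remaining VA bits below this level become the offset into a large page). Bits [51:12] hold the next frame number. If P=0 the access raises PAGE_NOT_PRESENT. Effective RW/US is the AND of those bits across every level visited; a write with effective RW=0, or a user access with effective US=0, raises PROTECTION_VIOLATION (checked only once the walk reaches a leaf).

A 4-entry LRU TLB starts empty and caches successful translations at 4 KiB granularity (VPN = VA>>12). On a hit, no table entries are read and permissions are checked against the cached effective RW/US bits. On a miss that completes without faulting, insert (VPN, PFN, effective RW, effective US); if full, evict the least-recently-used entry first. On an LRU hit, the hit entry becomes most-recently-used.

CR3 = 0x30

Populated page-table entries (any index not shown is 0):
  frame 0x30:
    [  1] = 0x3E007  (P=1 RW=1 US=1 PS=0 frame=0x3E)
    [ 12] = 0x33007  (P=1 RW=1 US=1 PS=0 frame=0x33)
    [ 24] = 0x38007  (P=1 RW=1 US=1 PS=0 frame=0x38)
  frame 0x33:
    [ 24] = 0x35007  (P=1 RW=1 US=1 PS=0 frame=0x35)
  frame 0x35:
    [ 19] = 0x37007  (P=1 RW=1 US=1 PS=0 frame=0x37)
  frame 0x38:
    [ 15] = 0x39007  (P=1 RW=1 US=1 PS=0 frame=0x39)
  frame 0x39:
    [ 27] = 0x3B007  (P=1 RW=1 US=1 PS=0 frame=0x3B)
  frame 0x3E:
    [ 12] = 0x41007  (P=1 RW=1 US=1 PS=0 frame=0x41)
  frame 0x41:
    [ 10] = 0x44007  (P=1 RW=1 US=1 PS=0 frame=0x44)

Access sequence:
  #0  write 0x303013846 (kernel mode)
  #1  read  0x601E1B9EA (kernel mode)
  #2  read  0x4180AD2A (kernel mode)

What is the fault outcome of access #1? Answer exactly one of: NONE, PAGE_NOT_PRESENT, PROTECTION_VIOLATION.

Walk each access:
#0 VA=0x303013846 (w,kernel):
  L0 @0x30[12] → 0x33007  P=1,RW=1,US=1,PS=0
  L1 @0x33[24] → 0x35007  P=1,RW=1,US=1,PS=0
  L2 @0x35[19] → 0x37007  P=1,RW=1,US=1,PS=0
  → PA=0x37846  (3 entries read)
#1 VA=0x601E1B9EA (r,kernel):
  L0 @0x30[24] → 0x38007  P=1,RW=1,US=1,PS=0
  L1 @0x38[15] → 0x39007  P=1,RW=1,US=1,PS=0
  L2 @0x39[27] → 0x3B007  P=1,RW=1,US=1,PS=0
  → PA=0x3B9EA  (3 entries read)
#2 VA=0x4180AD2A (r,kernel):
  L0 @0x30[1] → 0x3E007  P=1,RW=1,US=1,PS=0
  L1 @0x3E[12] → 0x41007  P=1,RW=1,US=1,PS=0
  L2 @0x41[10] → 0x44007  P=1,RW=1,US=1,PS=0
  → PA=0x44D2A  (3 entries read)

Access #1 fault: NONE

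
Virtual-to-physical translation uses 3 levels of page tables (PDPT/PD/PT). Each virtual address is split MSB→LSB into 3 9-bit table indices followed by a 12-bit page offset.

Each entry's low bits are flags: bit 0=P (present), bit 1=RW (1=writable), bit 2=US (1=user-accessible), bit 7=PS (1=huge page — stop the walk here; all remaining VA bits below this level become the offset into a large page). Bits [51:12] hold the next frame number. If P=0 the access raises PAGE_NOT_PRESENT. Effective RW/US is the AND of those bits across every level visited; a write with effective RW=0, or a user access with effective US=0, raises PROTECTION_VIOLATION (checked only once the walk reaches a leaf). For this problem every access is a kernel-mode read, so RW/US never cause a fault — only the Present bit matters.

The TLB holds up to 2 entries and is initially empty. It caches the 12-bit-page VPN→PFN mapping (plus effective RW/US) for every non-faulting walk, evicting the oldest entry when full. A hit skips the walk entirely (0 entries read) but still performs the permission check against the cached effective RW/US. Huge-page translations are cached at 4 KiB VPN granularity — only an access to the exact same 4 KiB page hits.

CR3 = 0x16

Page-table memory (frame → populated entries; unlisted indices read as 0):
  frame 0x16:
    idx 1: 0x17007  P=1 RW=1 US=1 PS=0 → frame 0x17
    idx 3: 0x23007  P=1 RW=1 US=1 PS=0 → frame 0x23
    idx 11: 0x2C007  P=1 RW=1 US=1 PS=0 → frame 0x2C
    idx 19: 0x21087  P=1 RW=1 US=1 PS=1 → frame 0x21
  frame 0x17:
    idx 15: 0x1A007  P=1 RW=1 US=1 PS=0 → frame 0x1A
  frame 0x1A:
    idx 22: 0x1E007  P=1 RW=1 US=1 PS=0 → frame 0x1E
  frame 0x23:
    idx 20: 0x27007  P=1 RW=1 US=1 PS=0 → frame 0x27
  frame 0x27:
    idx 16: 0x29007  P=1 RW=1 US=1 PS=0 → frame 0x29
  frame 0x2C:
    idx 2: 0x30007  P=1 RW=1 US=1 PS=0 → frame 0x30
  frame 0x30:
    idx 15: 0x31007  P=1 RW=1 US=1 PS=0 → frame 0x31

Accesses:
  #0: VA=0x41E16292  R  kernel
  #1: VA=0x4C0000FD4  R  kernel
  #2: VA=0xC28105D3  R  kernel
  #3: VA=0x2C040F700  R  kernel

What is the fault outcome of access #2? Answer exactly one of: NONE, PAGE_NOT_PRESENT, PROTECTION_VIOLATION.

Walk each access:
#0 VA=0x41E16292 (r,kernel):
  [0] read 0x16 idx=1: raw=0x17007 flags P=1 W=1 U=1 S=0
  [1] read 0x17 idx=15: raw=0x1A007 flags P=1 W=1 U=1 S=0
  [2] read 0x1A idx=22: raw=0x1E007 flags P=1 W=1 U=1 S=0
  ⇒ phys 0x1E292  [3 reads]
#1 VA=0x4C0000FD4 (r,kernel):
  [0] read 0x16 idx=19: raw=0x21087 flags P=1 W=1 U=1 S=1
  ⇒ phys 0x21FD4 (huge @L0)  [1 reads]
#2 VA=0xC28105D3 (r,kernel):
  [0] read 0x16 idx=3: raw=0x23007 flags P=1 W=1 U=1 S=0
  [1] read 0x23 idx=20: raw=0x27007 flags P=1 W=1 U=1 S=0
  [2] read 0x27 idx=16: raw=0x29007 flags P=1 W=1 U=1 S=0
  ⇒ phys 0x295D3  [3 reads]
#3 VA=0x2C040F700 (r,kernel):
  [0] read 0x16 idx=11: raw=0x2C007 flags P=1 W=1 U=1 S=0
  [1] read 0x2C idx=2: raw=0x30007 flags P=1 W=1 U=1 S=0
  [2] read 0x30 idx=15: raw=0x31007 flags P=1 W=1 U=1 S=0
  ⇒ phys 0x31700  [3 reads]

Access #2 fault: NONE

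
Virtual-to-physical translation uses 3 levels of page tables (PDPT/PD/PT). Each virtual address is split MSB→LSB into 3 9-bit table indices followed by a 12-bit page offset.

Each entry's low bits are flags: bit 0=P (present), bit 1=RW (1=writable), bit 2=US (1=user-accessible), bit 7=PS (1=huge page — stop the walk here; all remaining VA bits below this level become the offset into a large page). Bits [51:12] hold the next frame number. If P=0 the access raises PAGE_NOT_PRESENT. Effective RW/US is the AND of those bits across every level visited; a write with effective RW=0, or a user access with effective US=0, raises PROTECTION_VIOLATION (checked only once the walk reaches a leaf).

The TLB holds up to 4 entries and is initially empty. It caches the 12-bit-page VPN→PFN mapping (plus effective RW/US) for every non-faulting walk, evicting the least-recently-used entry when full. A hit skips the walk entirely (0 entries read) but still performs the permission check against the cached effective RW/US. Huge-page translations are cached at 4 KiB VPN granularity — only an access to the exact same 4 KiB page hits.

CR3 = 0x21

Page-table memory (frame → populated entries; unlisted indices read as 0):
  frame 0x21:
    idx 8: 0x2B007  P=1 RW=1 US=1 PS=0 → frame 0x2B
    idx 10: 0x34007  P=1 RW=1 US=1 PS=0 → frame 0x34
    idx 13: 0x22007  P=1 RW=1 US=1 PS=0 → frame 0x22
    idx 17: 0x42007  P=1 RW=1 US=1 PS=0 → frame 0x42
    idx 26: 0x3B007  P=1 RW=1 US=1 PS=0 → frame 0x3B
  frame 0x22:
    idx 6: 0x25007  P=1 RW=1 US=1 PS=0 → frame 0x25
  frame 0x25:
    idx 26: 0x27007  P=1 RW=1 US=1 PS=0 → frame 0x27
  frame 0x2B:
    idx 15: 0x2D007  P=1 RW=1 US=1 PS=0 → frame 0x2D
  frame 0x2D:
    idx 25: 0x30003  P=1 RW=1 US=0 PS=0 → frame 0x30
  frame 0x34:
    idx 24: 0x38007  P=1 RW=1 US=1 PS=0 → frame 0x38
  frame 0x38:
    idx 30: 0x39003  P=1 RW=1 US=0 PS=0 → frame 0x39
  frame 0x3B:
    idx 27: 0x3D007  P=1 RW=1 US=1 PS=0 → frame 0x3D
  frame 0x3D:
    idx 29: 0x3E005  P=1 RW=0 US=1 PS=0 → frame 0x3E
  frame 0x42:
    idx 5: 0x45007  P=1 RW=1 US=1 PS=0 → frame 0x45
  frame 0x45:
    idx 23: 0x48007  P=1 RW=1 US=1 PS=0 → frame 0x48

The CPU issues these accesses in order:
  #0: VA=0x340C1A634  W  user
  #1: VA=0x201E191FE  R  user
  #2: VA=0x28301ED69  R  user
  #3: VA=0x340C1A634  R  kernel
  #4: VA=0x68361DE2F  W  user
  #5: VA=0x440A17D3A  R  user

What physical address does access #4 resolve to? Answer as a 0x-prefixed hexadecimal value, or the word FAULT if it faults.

Trace:
#0 VA=0x340C1A634 (w,user):
  L0: frame=0x21 idx=13 entry=0x22007 [P=1 RW=1 US=1 PS=0]
  L1: frame=0x22 idx=6 entry=0x25007 [P=1 RW=1 US=1 PS=0]
  L2: frame=0x25 idx=26 entry=0x27007 [P=1 RW=1 US=1 PS=0]
  → PA=0x27634  (3 entries read)
#1 VA=0x201E191FE (r,user):
  L0: frame=0x21 idx=8 entry=0x2B007 [P=1 RW=1 US=1 PS=0]
  L1: frame=0x2B idx=15 entry=0x2D007 [P=1 RW=1 US=1 PS=0]
  L2: frame=0x2D idx=25 entry=0x30003 [P=1 RW=1 US=0 PS=0]
  ✗ PROTECTION_VIOLATION  [3 reads]
#2 VA=0x28301ED69 (r,user):
  L0: frame=0x21 idx=10 entry=0x34007 [P=1 RW=1 US=1 PS=0]
  L1: frame=0x34 idx=24 entry=0x38007 [P=1 RW=1 US=1 PS=0]
  L2: frame=0x38 idx=30 entry=0x39003 [P=1 RW=1 US=0 PS=0]
  ✗ PROTECTION_VIOLATION  [3 reads]
#3 VA=0x340C1A634 (r,kernel):
  TLB hit vpn=0x340C1A → PA=0x27634
#4 VA=0x68361DE2F (w,user):
  L0: frame=0x21 idx=26 entry=0x3B007 [P=1 RW=1 US=1 PS=0]
  L1: frame=0x3B idx=27 entry=0x3D007 [P=1 RW=1 US=1 PS=0]
  L2: frame=0x3D idx=29 entry=0x3E005 [P=1 RW=0 US=1 PS=0]
  ✗ PROTECTION_VIOLATION  [3 reads]
#5 VA=0x440A17D3A (r,user):
  L0: frame=0x21 idx=17 entry=0x42007 [P=1 RW=1 US=1 PS=0]
  L1: frame=0x42 idx=5 entry=0x45007 [P=1 RW=1 US=1 PS=0]
  L2: frame=0x45 idx=23 entry=0x48007 [P=1 RW=1 US=1 PS=0]
  → PA=0x48D3A  (3 entries read)

Access #4 PA: FAULT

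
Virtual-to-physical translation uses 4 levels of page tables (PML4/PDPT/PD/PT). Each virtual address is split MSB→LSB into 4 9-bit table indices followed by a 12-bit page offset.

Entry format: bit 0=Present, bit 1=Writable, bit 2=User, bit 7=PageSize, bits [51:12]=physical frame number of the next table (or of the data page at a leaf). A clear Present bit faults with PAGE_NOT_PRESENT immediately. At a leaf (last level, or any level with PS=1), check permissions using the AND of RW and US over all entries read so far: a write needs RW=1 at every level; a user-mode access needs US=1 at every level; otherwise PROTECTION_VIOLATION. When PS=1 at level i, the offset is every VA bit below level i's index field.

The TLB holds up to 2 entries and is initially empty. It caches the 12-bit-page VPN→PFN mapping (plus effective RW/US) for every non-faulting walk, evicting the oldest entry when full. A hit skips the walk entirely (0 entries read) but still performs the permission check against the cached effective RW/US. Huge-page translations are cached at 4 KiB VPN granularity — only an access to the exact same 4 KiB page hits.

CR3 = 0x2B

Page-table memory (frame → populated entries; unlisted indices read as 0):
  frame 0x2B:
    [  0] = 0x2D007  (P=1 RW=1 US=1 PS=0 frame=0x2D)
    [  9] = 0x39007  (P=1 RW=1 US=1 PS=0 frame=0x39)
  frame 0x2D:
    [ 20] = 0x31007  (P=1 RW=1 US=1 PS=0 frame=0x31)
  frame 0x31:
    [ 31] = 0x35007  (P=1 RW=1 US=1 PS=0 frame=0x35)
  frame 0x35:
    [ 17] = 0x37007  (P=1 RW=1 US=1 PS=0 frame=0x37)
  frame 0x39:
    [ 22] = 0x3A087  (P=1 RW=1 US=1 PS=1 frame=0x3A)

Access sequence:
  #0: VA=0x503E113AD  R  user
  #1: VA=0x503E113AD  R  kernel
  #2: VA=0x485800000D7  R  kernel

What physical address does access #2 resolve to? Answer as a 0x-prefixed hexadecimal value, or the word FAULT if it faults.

Walk each access:
#0 VA=0x503E113AD (r,user):
  L0 @0x2B[0] → 0x2D007  P=1,RW=1,US=1,PS=0
  L1 @0x2D[20] → 0x31007  P=1,RW=1,US=1,PS=0
  L2 @0x31[31] → 0x35007  P=1,RW=1,US=1,PS=0
  L3 @0x35[17] → 0x37007  P=1,RW=1,US=1,PS=0
  → PA=0x373AD  (4 entries read)
#1 VA=0x503E113AD (r,kernel):
  TLB hit vpn=0x503E11 → PA=0x373AD
#2 VA=0x485800000D7 (r,kernel):
  L0 @0x2B[9] → 0x39007  P=1,RW=1,US=1,PS=0
  L1 @0x39[22] → 0x3A087  P=1,RW=1,US=1,PS=1
  → PA=0x3A0D7 (huge @L1)  (2 entries read)

Access #2 PA: 0x3A0D7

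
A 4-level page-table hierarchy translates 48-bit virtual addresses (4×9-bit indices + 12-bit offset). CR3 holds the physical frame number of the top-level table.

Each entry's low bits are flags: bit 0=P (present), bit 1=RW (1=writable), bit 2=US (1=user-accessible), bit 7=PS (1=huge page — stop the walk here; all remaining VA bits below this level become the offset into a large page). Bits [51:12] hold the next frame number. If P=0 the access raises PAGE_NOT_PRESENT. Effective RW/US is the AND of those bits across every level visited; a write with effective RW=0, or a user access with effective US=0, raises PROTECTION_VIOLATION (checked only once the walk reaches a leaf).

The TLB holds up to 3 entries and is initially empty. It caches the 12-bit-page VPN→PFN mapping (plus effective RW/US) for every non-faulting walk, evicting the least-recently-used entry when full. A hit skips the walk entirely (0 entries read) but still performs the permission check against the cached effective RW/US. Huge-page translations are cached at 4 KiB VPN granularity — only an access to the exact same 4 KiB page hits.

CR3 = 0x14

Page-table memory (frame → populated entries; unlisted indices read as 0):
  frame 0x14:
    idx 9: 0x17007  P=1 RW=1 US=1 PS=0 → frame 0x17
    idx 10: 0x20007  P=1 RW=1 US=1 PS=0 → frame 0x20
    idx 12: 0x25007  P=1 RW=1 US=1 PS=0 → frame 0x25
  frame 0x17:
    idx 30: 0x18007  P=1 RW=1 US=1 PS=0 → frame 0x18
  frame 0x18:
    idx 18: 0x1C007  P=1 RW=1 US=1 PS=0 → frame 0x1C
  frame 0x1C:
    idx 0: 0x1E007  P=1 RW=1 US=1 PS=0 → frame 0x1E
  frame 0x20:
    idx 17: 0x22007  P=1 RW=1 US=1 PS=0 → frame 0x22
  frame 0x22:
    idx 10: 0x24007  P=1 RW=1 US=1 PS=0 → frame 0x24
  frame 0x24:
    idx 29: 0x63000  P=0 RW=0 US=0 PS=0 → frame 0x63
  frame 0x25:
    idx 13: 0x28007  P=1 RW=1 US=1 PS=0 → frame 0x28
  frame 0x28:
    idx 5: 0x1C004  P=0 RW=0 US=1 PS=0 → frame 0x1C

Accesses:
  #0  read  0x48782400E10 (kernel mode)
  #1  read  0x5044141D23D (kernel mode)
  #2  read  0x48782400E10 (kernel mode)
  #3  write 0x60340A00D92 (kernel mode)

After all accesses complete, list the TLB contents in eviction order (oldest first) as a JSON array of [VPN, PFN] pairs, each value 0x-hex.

Trace:
#0 VA=0x48782400E10 (r,kernel):
  L0: frame=0x14 idx=9 entry=0x17007 [P=1 RW=1 US=1 PS=0]
  L1: frame=0x17 idx=30 entry=0x18007 [P=1 RW=1 US=1 PS=0]
  L2: frame=0x18 idx=18 entry=0x1C007 [P=1 RW=1 US=1 PS=0]
  L3: frame=0x1C idx=0 entry=0x1E007 [P=1 RW=1 US=1 PS=0]
  ✓ 0x1EE10  — 4 lookups
#1 VA=0x5044141D23D (r,kernel):
  L0: frame=0x14 idx=10 entry=0x20007 [P=1 RW=1 US=1 PS=0]
  L1: frame=0x20 idx=17 entry=0x22007 [P=1 RW=1 US=1 PS=0]
  L2: frame=0x22 idx=10 entry=0x24007 [P=1 RW=1 US=1 PS=0]
  L3: frame=0x24 idx=29 entry=0x63000 [P=0 RW=0 US=0 PS=0]
  ⇒ fault: PAGE_NOT_PRESENT  — 4 lookups
#2 VA=0x48782400E10 (r,kernel):
  TLB hit vpn=0x48782400 → PA=0x1EE10
#3 VA=0x60340A00D92 (w,kernel):
  L0: frame=0x14 idx=12 entry=0x25007 [P=1 RW=1 US=1 PS=0]
  L1: frame=0x25 idx=13 entry=0x28007 [P=1 RW=1 US=1 PS=0]
  L2: frame=0x28 idx=5 entry=0x1C004 [P=0 RW=0 US=1 PS=0]
  ⇒ fault: PAGE_NOT_PRESENT  — 3 lookups

TLB: [["0x48782400", "0x1E"]]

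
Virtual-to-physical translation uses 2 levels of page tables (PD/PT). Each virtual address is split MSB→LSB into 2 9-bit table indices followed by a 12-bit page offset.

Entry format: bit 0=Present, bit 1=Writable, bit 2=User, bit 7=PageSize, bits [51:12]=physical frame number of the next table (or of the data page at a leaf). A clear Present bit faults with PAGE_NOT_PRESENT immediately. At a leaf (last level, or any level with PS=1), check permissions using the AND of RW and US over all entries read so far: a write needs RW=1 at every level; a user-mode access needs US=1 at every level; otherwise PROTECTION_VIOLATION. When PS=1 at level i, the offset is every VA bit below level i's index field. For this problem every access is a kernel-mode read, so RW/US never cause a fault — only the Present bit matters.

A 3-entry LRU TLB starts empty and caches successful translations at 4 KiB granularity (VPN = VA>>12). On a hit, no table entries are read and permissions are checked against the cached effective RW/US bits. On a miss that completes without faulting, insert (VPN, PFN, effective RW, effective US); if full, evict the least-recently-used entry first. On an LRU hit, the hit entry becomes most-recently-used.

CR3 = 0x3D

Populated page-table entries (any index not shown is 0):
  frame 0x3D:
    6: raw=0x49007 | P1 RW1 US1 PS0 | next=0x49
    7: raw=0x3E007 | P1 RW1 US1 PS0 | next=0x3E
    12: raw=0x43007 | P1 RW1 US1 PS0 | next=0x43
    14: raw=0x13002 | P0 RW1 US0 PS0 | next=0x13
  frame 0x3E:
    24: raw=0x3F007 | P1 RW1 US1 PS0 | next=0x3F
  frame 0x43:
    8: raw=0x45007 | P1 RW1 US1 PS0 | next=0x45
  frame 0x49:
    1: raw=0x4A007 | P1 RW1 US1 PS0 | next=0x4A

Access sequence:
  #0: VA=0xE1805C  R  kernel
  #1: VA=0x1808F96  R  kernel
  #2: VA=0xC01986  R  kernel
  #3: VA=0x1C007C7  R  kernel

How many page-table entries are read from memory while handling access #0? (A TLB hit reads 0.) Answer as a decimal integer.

Trace:
#0 VA=0xE1805C (r,kernel):
  L0 @0x3D[7] → 0x3E007  P=1,RW=1,US=1,PS=0
  L1 @0x3E[24] → 0x3F007  P=1,RW=1,US=1,PS=0
  ⇒ phys 0x3F05C  [2 reads]
#1 VA=0x1808F96 (r,kernel):
  L0 @0x3D[12] → 0x43007  P=1,RW=1,US=1,PS=0
  L1 @0x43[8] → 0x45007  P=1,RW=1,US=1,PS=0
  ⇒ phys 0x45F96  [2 reads]
#2 VA=0xC01986 (r,kernel):
  L0 @0x3D[6] → 0x49007  P=1,RW=1,US=1,PS=0
  L1 @0x49[1] → 0x4A007  P=1,RW=1,US=1,PS=0
  ⇒ phys 0x4A986  [2 reads]
#3 VA=0x1C007C7 (r,kernel):
  L0 @0x3D[14] → 0x13002  P=0,RW=1,US=0,PS=0
  → PAGE_NOT_PRESENT  (1 entries read)

Entries read for #0: 2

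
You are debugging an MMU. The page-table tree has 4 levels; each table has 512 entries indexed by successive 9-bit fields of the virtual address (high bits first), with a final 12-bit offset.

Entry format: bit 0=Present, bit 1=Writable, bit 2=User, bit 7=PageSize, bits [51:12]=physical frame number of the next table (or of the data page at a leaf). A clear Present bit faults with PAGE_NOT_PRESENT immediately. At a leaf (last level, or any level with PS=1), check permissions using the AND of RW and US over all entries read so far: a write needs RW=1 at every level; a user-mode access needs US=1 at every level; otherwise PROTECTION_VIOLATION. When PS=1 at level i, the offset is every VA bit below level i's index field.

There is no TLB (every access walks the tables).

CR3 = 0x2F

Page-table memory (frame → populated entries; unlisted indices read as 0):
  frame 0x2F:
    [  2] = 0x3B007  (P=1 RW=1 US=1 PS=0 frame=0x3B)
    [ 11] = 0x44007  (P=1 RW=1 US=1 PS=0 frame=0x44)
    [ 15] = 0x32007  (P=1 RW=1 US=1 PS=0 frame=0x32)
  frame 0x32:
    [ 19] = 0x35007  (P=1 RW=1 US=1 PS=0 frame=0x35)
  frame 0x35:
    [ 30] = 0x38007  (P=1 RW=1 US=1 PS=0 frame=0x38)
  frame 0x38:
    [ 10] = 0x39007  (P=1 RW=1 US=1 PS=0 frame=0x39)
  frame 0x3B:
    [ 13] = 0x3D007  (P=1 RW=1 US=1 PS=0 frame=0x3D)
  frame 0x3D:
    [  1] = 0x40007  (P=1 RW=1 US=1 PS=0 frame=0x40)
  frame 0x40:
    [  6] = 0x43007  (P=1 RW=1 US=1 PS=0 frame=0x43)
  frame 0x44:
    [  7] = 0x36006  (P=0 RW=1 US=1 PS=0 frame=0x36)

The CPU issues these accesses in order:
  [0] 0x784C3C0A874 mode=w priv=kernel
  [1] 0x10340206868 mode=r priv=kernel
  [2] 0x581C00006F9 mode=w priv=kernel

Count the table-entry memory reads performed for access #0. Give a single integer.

Walk each access:
#0 VA=0x784C3C0A874 (w,kernel):
  L0: frame=0x2F idx=15 entry=0x32007 [P=1 RW=1 US=1 PS=0]
  L1: frame=0x32 idx=19 entry=0x35007 [P=1 RW=1 US=1 PS=0]
  L2: frame=0x35 idx=30 entry=0x38007 [P=1 RW=1 US=1 PS=0]
  L3: frame=0x38 idx=10 entry=0x39007 [P=1 RW=1 US=1 PS=0]
  ✓ 0x39874  — 4 lookups
#1 VA=0x10340206868 (r,kernel):
  L0: frame=0x2F idx=2 entry=0x3B007 [P=1 RW=1 US=1 PS=0]
  L1: frame=0x3B idx=13 entry=0x3D007 [P=1 RW=1 US=1 PS=0]
  L2: frame=0x3D idx=1 entry=0x40007 [P=1 RW=1 US=1 PS=0]
  L3: frame=0x40 idx=6 entry=0x43007 [P=1 RW=1 US=1 PS=0]
  ✓ 0x43868  — 4 lookups
#2 VA=0x581C00006F9 (w,kernel):
  L0: frame=0x2F idx=11 entry=0x44007 [P=1 RW=1 US=1 PS=0]
  L1: frame=0x44 idx=7 entry=0x36006 [P=0 RW=1 US=1 PS=0]
  ✗ PAGE_NOT_PRESENT  [2 reads]

Entries read for #0: 4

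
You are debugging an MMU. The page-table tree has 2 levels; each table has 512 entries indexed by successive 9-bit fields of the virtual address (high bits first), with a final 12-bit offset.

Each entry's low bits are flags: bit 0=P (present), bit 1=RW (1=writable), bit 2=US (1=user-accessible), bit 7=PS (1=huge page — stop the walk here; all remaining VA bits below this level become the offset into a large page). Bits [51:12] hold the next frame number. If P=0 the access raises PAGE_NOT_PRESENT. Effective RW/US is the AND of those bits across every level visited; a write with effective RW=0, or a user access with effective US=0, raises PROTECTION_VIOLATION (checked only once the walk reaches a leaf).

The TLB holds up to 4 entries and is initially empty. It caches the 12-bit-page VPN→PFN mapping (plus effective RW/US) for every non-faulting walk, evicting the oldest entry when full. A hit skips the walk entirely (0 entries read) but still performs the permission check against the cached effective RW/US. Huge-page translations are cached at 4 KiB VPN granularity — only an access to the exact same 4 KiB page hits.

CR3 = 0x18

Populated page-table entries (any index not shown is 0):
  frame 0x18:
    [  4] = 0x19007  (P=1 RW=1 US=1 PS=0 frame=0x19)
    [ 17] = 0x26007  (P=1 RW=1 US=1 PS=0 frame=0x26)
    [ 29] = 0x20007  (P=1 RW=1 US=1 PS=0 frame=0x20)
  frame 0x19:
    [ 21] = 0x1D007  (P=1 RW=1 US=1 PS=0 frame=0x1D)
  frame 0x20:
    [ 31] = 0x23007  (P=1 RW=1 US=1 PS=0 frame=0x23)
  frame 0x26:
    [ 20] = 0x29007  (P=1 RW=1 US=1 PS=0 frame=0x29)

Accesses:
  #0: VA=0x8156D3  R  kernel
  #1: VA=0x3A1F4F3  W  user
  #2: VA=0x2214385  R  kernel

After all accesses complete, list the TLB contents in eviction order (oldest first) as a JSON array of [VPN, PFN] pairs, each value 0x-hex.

Walk each access:
#0 VA=0x8156D3 (r,kernel):
  L0 @0x18[4] → 0x19007  P=1,RW=1,US=1,PS=0
  L1 @0x19[21] → 0x1D007  P=1,RW=1,US=1,PS=0
  → PA=0x1D6D3  (2 entries read)
#1 VA=0x3A1F4F3 (w,user):
  L0 @0x18[29] → 0x20007  P=1,RW=1,US=1,PS=0
  L1 @0x20[31] → 0x23007  P=1,RW=1,US=1,PS=0
  → PA=0x234F3  (2 entries read)
#2 VA=0x2214385 (r,kernel):
  L0 @0x18[17] → 0x26007  P=1,RW=1,US=1,PS=0
  L1 @0x26[20] → 0x29007  P=1,RW=1,US=1,PS=0
  → PA=0x29385  (2 entries read)

TLB: [["0x815", "0x1D"], ["0x3A1F", "0x23"], ["0x2214", "0x29"]]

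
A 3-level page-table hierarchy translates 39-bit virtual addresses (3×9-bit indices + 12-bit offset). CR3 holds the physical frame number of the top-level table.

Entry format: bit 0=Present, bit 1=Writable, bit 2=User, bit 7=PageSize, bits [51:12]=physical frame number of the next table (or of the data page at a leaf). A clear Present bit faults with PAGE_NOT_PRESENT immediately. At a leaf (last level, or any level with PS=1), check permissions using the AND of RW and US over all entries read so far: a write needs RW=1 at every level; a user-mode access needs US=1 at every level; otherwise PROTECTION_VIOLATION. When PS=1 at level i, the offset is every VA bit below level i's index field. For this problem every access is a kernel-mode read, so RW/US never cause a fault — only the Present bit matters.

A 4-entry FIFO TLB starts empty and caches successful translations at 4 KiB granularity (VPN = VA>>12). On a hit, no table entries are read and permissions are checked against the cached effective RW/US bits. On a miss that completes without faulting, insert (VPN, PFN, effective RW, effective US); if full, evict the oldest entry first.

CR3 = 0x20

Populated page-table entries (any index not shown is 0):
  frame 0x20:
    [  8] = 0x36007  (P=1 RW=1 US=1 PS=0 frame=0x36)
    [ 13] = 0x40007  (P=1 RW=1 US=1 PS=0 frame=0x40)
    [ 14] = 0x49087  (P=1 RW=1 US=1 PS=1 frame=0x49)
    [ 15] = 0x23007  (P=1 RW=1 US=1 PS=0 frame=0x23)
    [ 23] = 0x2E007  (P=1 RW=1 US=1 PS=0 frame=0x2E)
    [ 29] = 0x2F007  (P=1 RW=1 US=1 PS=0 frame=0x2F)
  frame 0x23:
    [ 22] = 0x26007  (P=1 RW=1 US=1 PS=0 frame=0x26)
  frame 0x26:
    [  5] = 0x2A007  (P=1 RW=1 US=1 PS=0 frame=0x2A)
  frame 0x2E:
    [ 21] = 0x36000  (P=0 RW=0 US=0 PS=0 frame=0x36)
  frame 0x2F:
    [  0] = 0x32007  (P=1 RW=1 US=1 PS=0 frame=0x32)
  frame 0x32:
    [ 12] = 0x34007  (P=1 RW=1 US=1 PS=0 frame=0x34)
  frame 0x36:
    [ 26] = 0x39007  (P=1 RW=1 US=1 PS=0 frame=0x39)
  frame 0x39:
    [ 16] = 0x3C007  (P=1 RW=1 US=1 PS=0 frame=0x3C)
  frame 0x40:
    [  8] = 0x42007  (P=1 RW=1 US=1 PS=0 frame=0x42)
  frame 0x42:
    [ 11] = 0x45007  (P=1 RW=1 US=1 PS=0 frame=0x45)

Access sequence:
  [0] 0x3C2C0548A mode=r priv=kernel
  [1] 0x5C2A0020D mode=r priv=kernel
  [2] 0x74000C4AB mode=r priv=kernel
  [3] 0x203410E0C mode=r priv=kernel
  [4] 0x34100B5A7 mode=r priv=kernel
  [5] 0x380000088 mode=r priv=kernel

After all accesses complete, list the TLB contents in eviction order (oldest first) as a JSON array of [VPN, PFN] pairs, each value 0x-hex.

Trace:
#0 VA=0x3C2C0548A (r,kernel):
  L0 @0x20[15] → 0x23007  P=1,RW=1,US=1,PS=0
  L1 @0x23[22] → 0x26007  P=1,RW=1,US=1,PS=0
  L2 @0x26[5] → 0x2A007  P=1,RW=1,US=1,PS=0
  ✓ 0x2A48A  — 3 lookups
#1 VA=0x5C2A0020D (r,kernel):
  L0 @0x20[23] → 0x2E007  P=1,RW=1,US=1,PS=0
  L1 @0x2E[21] → 0x36000  P=0,RW=0,US=0,PS=0
  → PAGE_NOT_PRESENT  (2 entries read)
#2 VA=0x74000C4AB (r,kernel):
  L0 @0x20[29] → 0x2F007  P=1,RW=1,US=1,PS=0
  L1 @0x2F[0] → 0x32007  P=1,RW=1,US=1,PS=0
  L2 @0x32[12] → 0x34007  P=1,RW=1,US=1,PS=0
  ✓ 0x344AB  — 3 lookups
#3 VA=0x203410E0C (r,kernel):
  L0 @0x20[8] → 0x36007  P=1,RW=1,US=1,PS=0
  L1 @0x36[26] → 0x39007  P=1,RW=1,US=1,PS=0
  L2 @0x39[16] → 0x3C007  P=1,RW=1,US=1,PS=0
  ✓ 0x3CE0C  — 3 lookups
#4 VA=0x34100B5A7 (r,kernel):
  L0 @0x20[13] → 0x40007  P=1,RW=1,US=1,PS=0
  L1 @0x40[8] → 0x42007  P=1,RW=1,US=1,PS=0
  L2 @0x42[11] → 0x45007  P=1,RW=1,US=1,PS=0
  ✓ 0x455A7  — 3 lookups
#5 VA=0x380000088 (r,kernel):
  L0 @0x20[14] → 0x49087  P=1,RW=1,US=1,PS=1
  ✓ 0x49088 (huge @L0)  — 1 lookups

TLB: [["0x74000C", "0x34"], ["0x203410", "0x3C"], ["0x34100B", "0x45"], ["0x380000", "0x49"]]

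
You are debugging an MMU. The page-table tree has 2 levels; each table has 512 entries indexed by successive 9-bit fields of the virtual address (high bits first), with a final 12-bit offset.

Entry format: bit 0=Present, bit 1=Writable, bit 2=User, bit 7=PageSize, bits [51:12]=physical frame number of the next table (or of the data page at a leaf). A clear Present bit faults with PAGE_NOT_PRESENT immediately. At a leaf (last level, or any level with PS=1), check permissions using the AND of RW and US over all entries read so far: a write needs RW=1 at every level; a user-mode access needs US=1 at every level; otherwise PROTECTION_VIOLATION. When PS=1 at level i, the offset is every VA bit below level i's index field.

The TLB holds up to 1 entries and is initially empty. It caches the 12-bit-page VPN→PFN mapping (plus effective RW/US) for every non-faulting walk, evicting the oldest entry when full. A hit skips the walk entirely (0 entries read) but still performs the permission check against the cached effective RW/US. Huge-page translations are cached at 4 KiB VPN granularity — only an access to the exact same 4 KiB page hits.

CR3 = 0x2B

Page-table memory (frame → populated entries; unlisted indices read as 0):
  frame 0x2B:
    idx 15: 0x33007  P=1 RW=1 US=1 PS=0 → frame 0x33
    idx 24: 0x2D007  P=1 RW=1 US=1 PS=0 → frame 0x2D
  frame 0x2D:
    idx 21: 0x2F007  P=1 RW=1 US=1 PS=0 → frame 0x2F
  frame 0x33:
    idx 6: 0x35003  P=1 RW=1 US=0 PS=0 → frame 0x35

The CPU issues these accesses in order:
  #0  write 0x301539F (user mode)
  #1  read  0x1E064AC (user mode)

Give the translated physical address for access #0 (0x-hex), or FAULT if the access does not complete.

Per-access translation:
#0 VA=0x301539F (w,user):
  L0 @0x2B[24] → 0x2D007  P=1,RW=1,US=1,PS=0
  L1 @0x2D[21] → 0x2F007  P=1,RW=1,US=1,PS=0
  ✓ 0x2F39F  — 2 lookups
#1 VA=0x1E064AC (r,user):
  L0 @0x2B[15] → 0x33007  P=1,RW=1,US=1,PS=0
  L1 @0x33[6] → 0x35003  P=1,RW=1,US=0,PS=0
  ⇒ fault: PROTECTION_VIOLATION  — 2 lookups

Access #0 PA: 0x2F39F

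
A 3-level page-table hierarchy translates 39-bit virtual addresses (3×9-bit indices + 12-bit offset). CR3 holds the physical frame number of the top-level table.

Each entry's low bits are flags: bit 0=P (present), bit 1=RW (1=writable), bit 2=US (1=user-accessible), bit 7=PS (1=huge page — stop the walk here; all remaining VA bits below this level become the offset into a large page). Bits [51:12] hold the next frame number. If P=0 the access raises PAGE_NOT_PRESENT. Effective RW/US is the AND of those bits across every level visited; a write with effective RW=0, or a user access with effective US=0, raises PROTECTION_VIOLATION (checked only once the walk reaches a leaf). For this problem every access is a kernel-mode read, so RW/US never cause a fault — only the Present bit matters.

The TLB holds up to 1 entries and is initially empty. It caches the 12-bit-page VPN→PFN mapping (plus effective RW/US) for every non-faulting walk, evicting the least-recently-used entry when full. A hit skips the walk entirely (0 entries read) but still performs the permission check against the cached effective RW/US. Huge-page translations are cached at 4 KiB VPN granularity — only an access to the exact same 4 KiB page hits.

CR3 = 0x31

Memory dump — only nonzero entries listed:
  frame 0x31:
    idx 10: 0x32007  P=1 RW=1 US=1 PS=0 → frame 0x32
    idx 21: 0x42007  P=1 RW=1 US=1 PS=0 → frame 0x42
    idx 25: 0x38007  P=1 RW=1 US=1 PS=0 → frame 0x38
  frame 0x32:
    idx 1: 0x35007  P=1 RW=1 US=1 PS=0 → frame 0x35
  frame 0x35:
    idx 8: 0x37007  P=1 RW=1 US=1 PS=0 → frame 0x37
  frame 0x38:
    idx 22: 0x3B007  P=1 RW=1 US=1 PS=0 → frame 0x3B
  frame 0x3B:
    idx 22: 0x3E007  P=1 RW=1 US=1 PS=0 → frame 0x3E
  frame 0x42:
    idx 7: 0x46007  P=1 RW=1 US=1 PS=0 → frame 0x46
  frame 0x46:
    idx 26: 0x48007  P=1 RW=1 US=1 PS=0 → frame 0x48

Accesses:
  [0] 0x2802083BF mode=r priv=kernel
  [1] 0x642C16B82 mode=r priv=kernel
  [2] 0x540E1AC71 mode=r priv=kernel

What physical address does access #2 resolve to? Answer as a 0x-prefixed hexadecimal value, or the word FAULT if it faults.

Trace:
#0 VA=0x2802083BF (r,kernel):
  [0] read 0x31 idx=10: raw=0x32007 flags P=1 W=1 U=1 S=0
  [1] read 0x32 idx=1: raw=0x35007 flags P=1 W=1 U=1 S=0
  [2] read 0x35 idx=8: raw=0x37007 flags P=1 W=1 U=1 S=0
  → PA=0x373BF  (3 entries read)
#1 VA=0x642C16B82 (r,kernel):
  [0] read 0x31 idx=25: raw=0x38007 flags P=1 W=1 U=1 S=0
  [1] read 0x38 idx=22: raw=0x3B007 flags P=1 W=1 U=1 S=0
  [2] read 0x3B idx=22: raw=0x3E007 flags P=1 W=1 U=1 S=0
  → PA=0x3EB82  (3 entries read)
#2 VA=0x540E1AC71 (r,kernel):
  [0] read 0x31 idx=21: raw=0x42007 flags P=1 W=1 U=1 S=0
  [1] read 0x42 idx=7: raw=0x46007 flags P=1 W=1 U=1 S=0
  [2] read 0x46 idx=26: raw=0x48007 flags P=1 W=1 U=1 S=0
  → PA=0x48C71  (3 entries read)

Access #2 PA: 0x48C71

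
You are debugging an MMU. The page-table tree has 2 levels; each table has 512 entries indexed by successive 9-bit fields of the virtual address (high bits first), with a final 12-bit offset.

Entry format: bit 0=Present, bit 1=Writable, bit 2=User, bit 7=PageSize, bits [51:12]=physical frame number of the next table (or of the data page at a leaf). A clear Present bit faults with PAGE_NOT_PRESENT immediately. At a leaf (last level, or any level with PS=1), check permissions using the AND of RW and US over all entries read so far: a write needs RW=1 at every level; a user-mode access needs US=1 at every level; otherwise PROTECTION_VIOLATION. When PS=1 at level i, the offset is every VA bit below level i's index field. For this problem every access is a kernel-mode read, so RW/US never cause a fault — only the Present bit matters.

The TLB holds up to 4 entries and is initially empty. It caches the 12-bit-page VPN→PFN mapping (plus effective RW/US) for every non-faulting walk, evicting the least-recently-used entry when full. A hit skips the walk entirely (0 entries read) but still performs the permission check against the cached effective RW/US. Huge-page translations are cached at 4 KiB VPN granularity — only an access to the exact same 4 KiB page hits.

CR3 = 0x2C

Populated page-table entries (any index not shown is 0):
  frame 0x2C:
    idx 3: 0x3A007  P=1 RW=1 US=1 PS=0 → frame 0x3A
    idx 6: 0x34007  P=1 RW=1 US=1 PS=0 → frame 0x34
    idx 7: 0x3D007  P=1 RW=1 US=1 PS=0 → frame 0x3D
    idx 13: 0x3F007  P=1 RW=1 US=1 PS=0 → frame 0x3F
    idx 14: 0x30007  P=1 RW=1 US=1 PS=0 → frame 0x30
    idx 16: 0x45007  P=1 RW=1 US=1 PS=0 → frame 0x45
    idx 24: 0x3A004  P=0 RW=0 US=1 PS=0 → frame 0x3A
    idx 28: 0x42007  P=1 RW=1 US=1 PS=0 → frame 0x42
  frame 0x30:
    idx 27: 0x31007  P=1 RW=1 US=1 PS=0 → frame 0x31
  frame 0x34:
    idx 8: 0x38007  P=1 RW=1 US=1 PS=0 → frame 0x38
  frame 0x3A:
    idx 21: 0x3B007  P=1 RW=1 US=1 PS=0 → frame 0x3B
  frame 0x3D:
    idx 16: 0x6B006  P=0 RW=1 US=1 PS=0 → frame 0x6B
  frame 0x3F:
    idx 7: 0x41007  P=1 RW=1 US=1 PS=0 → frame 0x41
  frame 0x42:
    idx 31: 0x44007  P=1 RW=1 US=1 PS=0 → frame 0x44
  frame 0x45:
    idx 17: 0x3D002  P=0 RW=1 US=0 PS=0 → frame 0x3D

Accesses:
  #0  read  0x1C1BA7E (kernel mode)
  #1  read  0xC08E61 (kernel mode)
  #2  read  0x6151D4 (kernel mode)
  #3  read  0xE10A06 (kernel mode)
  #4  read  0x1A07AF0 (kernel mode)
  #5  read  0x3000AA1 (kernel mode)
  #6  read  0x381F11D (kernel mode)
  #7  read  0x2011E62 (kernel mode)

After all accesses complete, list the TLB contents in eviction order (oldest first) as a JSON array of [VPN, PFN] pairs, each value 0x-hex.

Per-access translation:
#0 VA=0x1C1BA7E (r,kernel):
  L0: frame=0x2C idx=14 entry=0x30007 [P=1 RW=1 US=1 PS=0]
  L1: frame=0x30 idx=27 entry=0x31007 [P=1 RW=1 US=1 PS=0]
  → PA=0x31A7E  (2 entries read)
#1 VA=0xC08E61 (r,kernel):
  L0: frame=0x2C idx=6 entry=0x34007 [P=1 RW=1 US=1 PS=0]
  L1: frame=0x34 idx=8 entry=0x38007 [P=1 RW=1 US=1 PS=0]
  → PA=0x38E61  (2 entries read)
#2 VA=0x6151D4 (r,kernel):
  L0: frame=0x2C idx=3 entry=0x3A007 [P=1 RW=1 US=1 PS=0]
  L1: frame=0x3A idx=21 entry=0x3B007 [P=1 RW=1 US=1 PS=0]
  → PA=0x3B1D4  (2 entries read)
#3 VA=0xE10A06 (r,kernel):
  L0: frame=0x2C idx=7 entry=0x3D007 [P=1 RW=1 US=1 PS=0]
  L1: frame=0x3D idx=16 entry=0x6B006 [P=0 RW=1 US=1 PS=0]
  ✗ PAGE_NOT_PRESENT  [2 reads]
#4 VA=0x1A07AF0 (r,kernel):
  L0: frame=0x2C idx=13 entry=0x3F007 [P=1 RW=1 US=1 PS=0]
  L1: frame=0x3F idx=7 entry=0x41007 [P=1 RW=1 US=1 PS=0]
  → PA=0x41AF0  (2 entries read)
#5 VA=0x3000AA1 (r,kernel):
  L0: frame=0x2C idx=24 entry=0x3A004 [P=0 RW=0 US=1 PS=0]
  ✗ PAGE_NOT_PRESENT  [1 reads]
#6 VA=0x381F11D (r,kernel):
  L0: frame=0x2C idx=28 entry=0x42007 [P=1 RW=1 US=1 PS=0]
  L1: frame=0x42 idx=31 entry=0x44007 [P=1 RW=1 US=1 PS=0]
  → PA=0x4411D  (2 entries read)
#7 VA=0x2011E62 (r,kernel):
  L0: frame=0x2C idx=16 entry=0x45007 [P=1 RW=1 US=1 PS=0]
  L1: frame=0x45 idx=17 entry=0x3D002 [P=0 RW=1 US=0 PS=0]
  ✗ PAGE_NOT_PRESENT  [2 reads]

TLB: [["0xC08", "0x38"], ["0x615", "0x3B"], ["0x1A07", "0x41"], ["0x381F", "0x44"]]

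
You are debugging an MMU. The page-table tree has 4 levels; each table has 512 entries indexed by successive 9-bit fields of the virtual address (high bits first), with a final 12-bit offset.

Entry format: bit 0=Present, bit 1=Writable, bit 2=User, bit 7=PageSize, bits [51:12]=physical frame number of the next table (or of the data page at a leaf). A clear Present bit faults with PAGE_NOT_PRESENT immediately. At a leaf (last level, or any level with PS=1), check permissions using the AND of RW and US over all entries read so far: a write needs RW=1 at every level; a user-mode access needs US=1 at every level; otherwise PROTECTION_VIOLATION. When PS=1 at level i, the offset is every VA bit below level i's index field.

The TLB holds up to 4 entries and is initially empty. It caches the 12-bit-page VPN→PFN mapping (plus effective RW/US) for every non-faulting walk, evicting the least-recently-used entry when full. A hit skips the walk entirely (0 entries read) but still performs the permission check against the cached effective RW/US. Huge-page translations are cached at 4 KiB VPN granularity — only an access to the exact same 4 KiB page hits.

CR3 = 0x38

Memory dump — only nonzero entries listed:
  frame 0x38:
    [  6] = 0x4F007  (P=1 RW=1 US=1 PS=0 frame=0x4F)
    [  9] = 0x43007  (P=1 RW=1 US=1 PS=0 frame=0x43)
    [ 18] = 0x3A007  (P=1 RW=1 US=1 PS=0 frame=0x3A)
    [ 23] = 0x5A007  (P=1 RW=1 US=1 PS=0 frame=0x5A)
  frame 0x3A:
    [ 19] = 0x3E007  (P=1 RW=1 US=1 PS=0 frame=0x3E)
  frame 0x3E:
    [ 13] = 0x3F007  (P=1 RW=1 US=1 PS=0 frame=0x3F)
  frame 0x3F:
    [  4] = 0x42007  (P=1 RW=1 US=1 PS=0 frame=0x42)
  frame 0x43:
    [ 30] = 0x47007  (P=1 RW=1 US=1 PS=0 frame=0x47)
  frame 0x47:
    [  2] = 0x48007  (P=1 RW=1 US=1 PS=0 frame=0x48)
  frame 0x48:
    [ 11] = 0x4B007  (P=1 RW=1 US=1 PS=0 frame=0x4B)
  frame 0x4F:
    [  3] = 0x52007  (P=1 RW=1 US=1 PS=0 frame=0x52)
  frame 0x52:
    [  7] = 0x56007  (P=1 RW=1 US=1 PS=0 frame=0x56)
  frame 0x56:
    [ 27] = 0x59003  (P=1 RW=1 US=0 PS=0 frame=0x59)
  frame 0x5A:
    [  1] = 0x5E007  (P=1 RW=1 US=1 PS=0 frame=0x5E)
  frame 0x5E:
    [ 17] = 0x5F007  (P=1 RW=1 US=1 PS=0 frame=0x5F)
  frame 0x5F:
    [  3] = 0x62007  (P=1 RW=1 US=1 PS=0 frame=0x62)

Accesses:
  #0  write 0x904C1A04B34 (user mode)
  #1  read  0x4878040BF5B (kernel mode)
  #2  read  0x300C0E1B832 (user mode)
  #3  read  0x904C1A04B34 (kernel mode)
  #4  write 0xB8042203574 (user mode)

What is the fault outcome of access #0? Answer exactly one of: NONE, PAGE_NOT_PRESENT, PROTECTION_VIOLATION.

Walk each access:
#0 VA=0x904C1A04B34 (w,user):
  [0] read 0x38 idx=18: raw=0x3A007 flags P=1 W=1 U=1 S=0
  [1] read 0x3A idx=19: raw=0x3E007 flags P=1 W=1 U=1 S=0
  [2] read 0x3E idx=13: raw=0x3F007 flags P=1 W=1 U=1 S=0
  [3] read 0x3F idx=4: raw=0x42007 flags P=1 W=1 U=1 S=0
  ✓ 0x42B34  — 4 lookups
#1 VA=0x4878040BF5B (r,kernel):
  [0] read 0x38 idx=9: raw=0x43007 flags P=1 W=1 U=1 S=0
  [1] read 0x43 idx=30: raw=0x47007 flags P=1 W=1 U=1 S=0
  [2] read 0x47 idx=2: raw=0x48007 flags P=1 W=1 U=1 S=0
  [3] read 0x48 idx=11: raw=0x4B007 flags P=1 W=1 U=1 S=0
  ✓ 0x4BF5B  — 4 lookups
#2 VA=0x300C0E1B832 (r,user):
  [0] read 0x38 idx=6: raw=0x4F007 flags P=1 W=1 U=1 S=0
  [1] read 0x4F idx=3: raw=0x52007 flags P=1 W=1 U=1 S=0
  [2] read 0x52 idx=7: raw=0x56007 flags P=1 W=1 U=1 S=0
  [3] read 0x56 idx=27: raw=0x59003 flags P=1 W=1 U=0 S=0
  → PROTECTION_VIOLATION  (4 entries read)
#3 VA=0x904C1A04B34 (r,kernel):
  TLB hit vpn=0x904C1A04 → PA=0x42B34
#4 VA=0xB8042203574 (w,user):
  [0] read 0x38 idx=23: raw=0x5A007 flags P=1 W=1 U=1 S=0
  [1] read 0x5A idx=1: raw=0x5E007 flags P=1 W=1 U=1 S=0
  [2] read 0x5E idx=17: raw=0x5F007 flags P=1 W=1 U=1 S=0
  [3] read 0x5F idx=3: raw=0x62007 flags P=1 W=1 U=1 S=0
  ✓ 0x62574  — 4 lookups

Access #0 fault: NONE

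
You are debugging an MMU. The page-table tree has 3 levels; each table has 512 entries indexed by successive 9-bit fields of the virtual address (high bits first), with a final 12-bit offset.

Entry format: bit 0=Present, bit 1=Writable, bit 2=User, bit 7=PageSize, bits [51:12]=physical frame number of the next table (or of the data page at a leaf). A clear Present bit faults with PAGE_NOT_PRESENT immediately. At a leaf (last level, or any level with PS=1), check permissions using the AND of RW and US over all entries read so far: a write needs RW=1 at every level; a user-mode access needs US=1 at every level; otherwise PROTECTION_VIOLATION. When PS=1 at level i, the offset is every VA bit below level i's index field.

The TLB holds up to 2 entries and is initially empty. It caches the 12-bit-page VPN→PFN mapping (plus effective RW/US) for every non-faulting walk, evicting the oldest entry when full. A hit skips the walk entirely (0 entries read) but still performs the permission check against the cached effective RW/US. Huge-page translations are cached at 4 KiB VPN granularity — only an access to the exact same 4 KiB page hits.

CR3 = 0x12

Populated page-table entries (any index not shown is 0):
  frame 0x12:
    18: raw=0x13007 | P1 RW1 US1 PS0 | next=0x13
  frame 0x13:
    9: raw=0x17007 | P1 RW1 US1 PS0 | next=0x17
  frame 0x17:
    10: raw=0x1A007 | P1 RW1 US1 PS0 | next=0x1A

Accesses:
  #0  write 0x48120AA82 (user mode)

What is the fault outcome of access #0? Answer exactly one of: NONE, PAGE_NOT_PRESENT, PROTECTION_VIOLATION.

Walk each access:
#0 VA=0x48120AA82 (w,user):
  L0 @0x12[18] → 0x13007  P=1,RW=1,US=1,PS=0
  L1 @0x13[9] → 0x17007  P=1,RW=1,US=1,PS=0
  L2 @0x17[10] → 0x1A007  P=1,RW=1,US=1,PS=0
  ⇒ phys 0x1AA82  [3 reads]

Access #0 fault: NONE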